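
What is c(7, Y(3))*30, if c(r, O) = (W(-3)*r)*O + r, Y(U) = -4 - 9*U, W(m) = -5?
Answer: 32760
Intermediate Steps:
Y(U) = -4 - 9*U
c(r, O) = r - 5*O*r (c(r, O) = (-5*r)*O + r = -5*O*r + r = r - 5*O*r)
c(7, Y(3))*30 = (7*(1 - 5*(-4 - 9*3)))*30 = (7*(1 - 5*(-4 - 27)))*30 = (7*(1 - 5*(-31)))*30 = (7*(1 + 155))*30 = (7*156)*30 = 1092*30 = 32760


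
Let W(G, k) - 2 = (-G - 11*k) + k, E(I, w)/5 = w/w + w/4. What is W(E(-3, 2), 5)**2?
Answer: 12321/4 ≈ 3080.3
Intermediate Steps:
E(I, w) = 5 + 5*w/4 (E(I, w) = 5*(w/w + w/4) = 5*(1 + w*(1/4)) = 5*(1 + w/4) = 5 + 5*w/4)
W(G, k) = 2 - G - 10*k (W(G, k) = 2 + ((-G - 11*k) + k) = 2 + (-G - 10*k) = 2 - G - 10*k)
W(E(-3, 2), 5)**2 = (2 - (5 + (5/4)*2) - 10*5)**2 = (2 - (5 + 5/2) - 50)**2 = (2 - 1*15/2 - 50)**2 = (2 - 15/2 - 50)**2 = (-111/2)**2 = 12321/4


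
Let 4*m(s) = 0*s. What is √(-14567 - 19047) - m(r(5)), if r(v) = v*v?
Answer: 49*I*√14 ≈ 183.34*I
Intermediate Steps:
r(v) = v²
m(s) = 0 (m(s) = (0*s)/4 = (¼)*0 = 0)
√(-14567 - 19047) - m(r(5)) = √(-14567 - 19047) - 1*0 = √(-33614) + 0 = 49*I*√14 + 0 = 49*I*√14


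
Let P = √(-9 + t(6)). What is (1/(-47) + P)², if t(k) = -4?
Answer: (1 - 47*I*√13)²/2209 ≈ -13.0 - 0.15343*I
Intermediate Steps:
P = I*√13 (P = √(-9 - 4) = √(-13) = I*√13 ≈ 3.6056*I)
(1/(-47) + P)² = (1/(-47) + I*√13)² = (-1/47 + I*√13)²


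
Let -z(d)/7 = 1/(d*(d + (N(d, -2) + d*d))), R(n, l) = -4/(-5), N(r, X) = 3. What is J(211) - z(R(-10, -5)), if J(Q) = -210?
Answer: -92365/444 ≈ -208.03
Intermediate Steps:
R(n, l) = ⅘ (R(n, l) = -4*(-⅕) = ⅘)
z(d) = -7/(d*(3 + d + d²)) (z(d) = -7*1/(d*(d + (3 + d*d))) = -7*1/(d*(d + (3 + d²))) = -7*1/(d*(3 + d + d²)) = -7/(d*(3 + d + d²)))
J(211) - z(R(-10, -5)) = -210 - (-7)/(⅘*(3 + ⅘ + (⅘)²)) = -210 - (-7)*5/(4*(3 + ⅘ + 16/25)) = -210 - (-7)*5/(4*111/25) = -210 - (-7)*5*25/(4*111) = -210 - 1*(-875/444) = -210 + 875/444 = -92365/444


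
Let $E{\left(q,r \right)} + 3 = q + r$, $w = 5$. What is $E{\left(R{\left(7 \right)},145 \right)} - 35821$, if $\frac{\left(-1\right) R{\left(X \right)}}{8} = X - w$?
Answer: $-35695$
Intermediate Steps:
$R{\left(X \right)} = 40 - 8 X$ ($R{\left(X \right)} = - 8 \left(X - 5\right) = - 8 \left(-5 + X\right) = 40 - 8 X$)
$E{\left(q,r \right)} = -3 + q + r$ ($E{\left(q,r \right)} = -3 + \left(q + r\right) = -3 + q + r$)
$E{\left(R{\left(7 \right)},145 \right)} - 35821 = \left(-3 + \left(40 - 56\right) + 145\right) - 35821 = \left(-3 - 16 + 145\right) - 35821 = 126 - 35821 = -35695$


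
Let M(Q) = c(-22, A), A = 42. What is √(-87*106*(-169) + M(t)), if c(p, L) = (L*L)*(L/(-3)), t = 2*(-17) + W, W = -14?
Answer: √1533822 ≈ 1238.5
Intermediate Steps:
t = -48 (t = 2*(-17) - 14 = -34 - 14 = -48)
c(p, L) = -L³/3 (c(p, L) = L²*(L*(-⅓)) = L²*(-L/3) = -L³/3)
M(Q) = -24696 (M(Q) = -⅓*42³ = -⅓*74088 = -24696)
√(-87*106*(-169) + M(t)) = √(-87*106*(-169) - 24696) = √(-9222*(-169) - 24696) = √(1558518 - 24696) = √1533822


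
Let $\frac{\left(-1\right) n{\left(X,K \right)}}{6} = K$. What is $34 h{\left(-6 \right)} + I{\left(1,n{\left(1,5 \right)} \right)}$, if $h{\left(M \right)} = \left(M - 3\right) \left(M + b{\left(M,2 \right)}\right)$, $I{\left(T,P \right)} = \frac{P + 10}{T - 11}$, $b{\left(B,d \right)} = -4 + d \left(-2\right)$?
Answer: $4286$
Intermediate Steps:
$b{\left(B,d \right)} = -4 - 2 d$
$n{\left(X,K \right)} = - 6 K$
$I{\left(T,P \right)} = \frac{10 + P}{-11 + T}$
$h{\left(M \right)} = \left(-8 + M\right) \left(-3 + M\right)$ ($h{\left(M \right)} = \left(M - 3\right) \left(M - 8\right) = \left(-3 + M\right) \left(M - 8\right) = \left(-3 + M\right) \left(-8 + M\right) = \left(-8 + M\right) \left(-3 + M\right)$)
$34 h{\left(-6 \right)} + I{\left(1,n{\left(1,5 \right)} \right)} = 34 \left(24 + \left(-6\right)^{2} - -66\right) + \frac{10 - 30}{-11 + 1} = 34 \left(24 + 36 + 66\right) + \frac{10 - 30}{-10} = 34 \cdot 126 - -2 = 4284 + 2 = 4286$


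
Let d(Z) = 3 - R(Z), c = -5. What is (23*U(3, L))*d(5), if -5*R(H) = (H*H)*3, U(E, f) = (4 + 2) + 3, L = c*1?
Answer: 3726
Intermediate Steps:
L = -5 (L = -5*1 = -5)
U(E, f) = 9 (U(E, f) = 6 + 3 = 9)
R(H) = -3*H**2/5 (R(H) = -H*H*3/5 = -H**2*3/5 = -3*H**2/5)
d(Z) = 3 + 3*Z**2/5 (d(Z) = 3 - (-3)*Z**2/5 = 3 + 3*Z**2/5)
(23*U(3, L))*d(5) = (23*9)*(3 + (3/5)*5**2) = 207*(3 + (3/5)*25) = 207*(3 + 15) = 207*18 = 3726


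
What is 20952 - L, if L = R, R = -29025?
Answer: 49977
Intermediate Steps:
L = -29025
20952 - L = 20952 - 1*(-29025) = 20952 + 29025 = 49977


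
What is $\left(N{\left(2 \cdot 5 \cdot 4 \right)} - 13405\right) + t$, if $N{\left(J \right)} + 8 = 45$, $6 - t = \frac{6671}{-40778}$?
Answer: $- \frac{544868965}{40778} \approx -13362.0$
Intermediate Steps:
$t = \frac{251339}{40778}$ ($t = 6 - \frac{6671}{-40778} = 6 - 6671 \left(- \frac{1}{40778}\right) = 6 - - \frac{6671}{40778} = 6 + \frac{6671}{40778} = \frac{251339}{40778} \approx 6.1636$)
$N{\left(J \right)} = 37$ ($N{\left(J \right)} = -8 + 45 = 37$)
$\left(N{\left(2 \cdot 5 \cdot 4 \right)} - 13405\right) + t = \left(37 - 13405\right) + \frac{251339}{40778} = -13368 + \frac{251339}{40778} = - \frac{544868965}{40778}$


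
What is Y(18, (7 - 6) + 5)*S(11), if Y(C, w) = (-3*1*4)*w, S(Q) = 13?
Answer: -936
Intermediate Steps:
Y(C, w) = -12*w (Y(C, w) = (-3*4)*w = -12*w)
Y(18, (7 - 6) + 5)*S(11) = -12*((7 - 6) + 5)*13 = -12*(1 + 5)*13 = -12*6*13 = -72*13 = -936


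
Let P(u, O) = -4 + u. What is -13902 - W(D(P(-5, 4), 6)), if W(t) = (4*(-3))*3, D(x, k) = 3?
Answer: -13866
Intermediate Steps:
W(t) = -36 (W(t) = -12*3 = -36)
-13902 - W(D(P(-5, 4), 6)) = -13902 - 1*(-36) = -13902 + 36 = -13866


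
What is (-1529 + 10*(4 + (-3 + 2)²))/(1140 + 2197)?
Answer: -1479/3337 ≈ -0.44321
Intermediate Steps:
(-1529 + 10*(4 + (-3 + 2)²))/(1140 + 2197) = (-1529 + 10*(4 + (-1)²))/3337 = (-1529 + 10*(4 + 1))*(1/3337) = (-1529 + 10*5)*(1/3337) = (-1529 + 50)*(1/3337) = -1479*1/3337 = -1479/3337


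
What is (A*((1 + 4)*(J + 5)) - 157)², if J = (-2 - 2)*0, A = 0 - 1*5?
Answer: 79524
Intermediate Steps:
A = -5 (A = 0 - 5 = -5)
J = 0 (J = -4*0 = 0)
(A*((1 + 4)*(J + 5)) - 157)² = (-5*(1 + 4)*(0 + 5) - 157)² = (-25*5 - 157)² = (-5*25 - 157)² = (-125 - 157)² = (-282)² = 79524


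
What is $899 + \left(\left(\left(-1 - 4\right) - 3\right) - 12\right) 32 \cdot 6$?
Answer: $-2941$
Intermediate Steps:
$899 + \left(\left(\left(-1 - 4\right) - 3\right) - 12\right) 32 \cdot 6 = 899 + \left(\left(-5 - 3\right) - 12\right) 32 \cdot 6 = 899 + \left(-8 - 12\right) 32 \cdot 6 = 899 + \left(-20\right) 32 \cdot 6 = 899 - 3840 = -2941$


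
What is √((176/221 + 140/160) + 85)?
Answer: √67729870/884 ≈ 9.3098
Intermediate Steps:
√((176/221 + 140/160) + 85) = √((176*(1/221) + 140*(1/160)) + 85) = √((176/221 + 7/8) + 85) = √(2955/1768 + 85) = √(153235/1768) = √67729870/884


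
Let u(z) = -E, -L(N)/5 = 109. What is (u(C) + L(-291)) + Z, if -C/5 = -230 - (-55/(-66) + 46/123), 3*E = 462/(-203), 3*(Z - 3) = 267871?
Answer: 7721171/87 ≈ 88749.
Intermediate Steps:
L(N) = -545 (L(N) = -5*109 = -545)
Z = 267880/3 (Z = 3 + (⅓)*267871 = 3 + 267871/3 = 267880/3 ≈ 89293.)
E = -22/29 (E = (462/(-203))/3 = (462*(-1/203))/3 = (⅓)*(-66/29) = -22/29 ≈ -0.75862)
C = 94795/82 (C = -5*(-230 - (-55/(-66) + 46/123)) = -5*(-230 - (-55*(-1/66) + 46*(1/123))) = -5*(-230 - (⅚ + 46/123)) = -5*(-230 - 1*99/82) = -5*(-230 - 99/82) = -5*(-18959/82) = 94795/82 ≈ 1156.0)
u(z) = 22/29 (u(z) = -1*(-22/29) = 22/29)
(u(C) + L(-291)) + Z = (22/29 - 545) + 267880/3 = -15783/29 + 267880/3 = 7721171/87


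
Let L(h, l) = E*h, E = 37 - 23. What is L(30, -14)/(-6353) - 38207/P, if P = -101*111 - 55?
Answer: 237997351/71572898 ≈ 3.3252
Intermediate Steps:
P = -11266 (P = -11211 - 55 = -11266)
E = 14
L(h, l) = 14*h
L(30, -14)/(-6353) - 38207/P = (14*30)/(-6353) - 38207/(-11266) = 420*(-1/6353) - 38207*(-1/11266) = -420/6353 + 38207/11266 = 237997351/71572898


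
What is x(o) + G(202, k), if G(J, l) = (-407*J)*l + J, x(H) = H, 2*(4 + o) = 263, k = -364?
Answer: 59852451/2 ≈ 2.9926e+7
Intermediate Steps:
o = 255/2 (o = -4 + (1/2)*263 = -4 + 263/2 = 255/2 ≈ 127.50)
G(J, l) = J - 407*J*l (G(J, l) = -407*J*l + J = J - 407*J*l)
x(o) + G(202, k) = 255/2 + 202*(1 - 407*(-364)) = 255/2 + 202*(1 + 148148) = 255/2 + 202*148149 = 255/2 + 29926098 = 59852451/2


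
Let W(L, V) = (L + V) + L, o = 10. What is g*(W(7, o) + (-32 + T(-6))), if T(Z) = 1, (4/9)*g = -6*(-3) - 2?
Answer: -252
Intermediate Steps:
g = 36 (g = 9*(-6*(-3) - 2)/4 = 9*(18 - 2)/4 = (9/4)*16 = 36)
W(L, V) = V + 2*L
g*(W(7, o) + (-32 + T(-6))) = 36*((10 + 2*7) + (-32 + 1)) = 36*((10 + 14) - 31) = 36*(24 - 31) = 36*(-7) = -252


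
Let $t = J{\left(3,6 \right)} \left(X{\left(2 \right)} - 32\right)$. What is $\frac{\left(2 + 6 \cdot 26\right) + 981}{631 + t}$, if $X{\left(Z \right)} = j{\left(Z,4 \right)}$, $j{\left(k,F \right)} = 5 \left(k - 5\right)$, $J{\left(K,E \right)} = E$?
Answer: $\frac{1139}{349} \approx 3.2636$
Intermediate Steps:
$j{\left(k,F \right)} = -25 + 5 k$ ($j{\left(k,F \right)} = 5 \left(-5 + k\right) = -25 + 5 k$)
$X{\left(Z \right)} = -25 + 5 Z$
$t = -282$ ($t = 6 \left(\left(-25 + 5 \cdot 2\right) - 32\right) = 6 \left(\left(-25 + 10\right) - 32\right) = 6 \left(-15 - 32\right) = 6 \left(-47\right) = -282$)
$\frac{\left(2 + 6 \cdot 26\right) + 981}{631 + t} = \frac{\left(2 + 6 \cdot 26\right) + 981}{631 - 282} = \frac{\left(2 + 156\right) + 981}{349} = \left(158 + 981\right) \frac{1}{349} = 1139 \cdot \frac{1}{349} = \frac{1139}{349}$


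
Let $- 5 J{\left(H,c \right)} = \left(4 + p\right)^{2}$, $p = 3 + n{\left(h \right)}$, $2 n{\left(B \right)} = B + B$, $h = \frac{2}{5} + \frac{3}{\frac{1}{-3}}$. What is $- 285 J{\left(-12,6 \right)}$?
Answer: $\frac{3648}{25} \approx 145.92$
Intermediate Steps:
$h = - \frac{43}{5}$ ($h = 2 \cdot \frac{1}{5} + \frac{3}{- \frac{1}{3}} = \frac{2}{5} + 3 \left(-3\right) = \frac{2}{5} - 9 = - \frac{43}{5} \approx -8.6$)
$n{\left(B \right)} = B$ ($n{\left(B \right)} = \frac{B + B}{2} = \frac{2 B}{2} = B$)
$p = - \frac{28}{5}$ ($p = 3 - \frac{43}{5} = - \frac{28}{5} \approx -5.6$)
$J{\left(H,c \right)} = - \frac{64}{125}$ ($J{\left(H,c \right)} = - \frac{\left(4 - \frac{28}{5}\right)^{2}}{5} = - \frac{\left(- \frac{8}{5}\right)^{2}}{5} = \left(- \frac{1}{5}\right) \frac{64}{25} = - \frac{64}{125}$)
$- 285 J{\left(-12,6 \right)} = \left(-285\right) \left(- \frac{64}{125}\right) = \frac{3648}{25}$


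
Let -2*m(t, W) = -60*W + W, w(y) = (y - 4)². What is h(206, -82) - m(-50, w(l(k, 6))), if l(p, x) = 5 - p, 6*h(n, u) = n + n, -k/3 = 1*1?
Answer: -1210/3 ≈ -403.33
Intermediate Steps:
k = -3 ≈ -3.0000
h(n, u) = n/3 (h(n, u) = (n + n)/6 = (2*n)/6 = n/3)
w(y) = (-4 + y)²
m(t, W) = 59*W/2 (m(t, W) = -(-60*W + W)/2 = -(-59)*W/2 = 59*W/2)
h(206, -82) - m(-50, w(l(k, 6))) = (⅓)*206 - 59*(-4 + (5 - 1*(-3)))²/2 = 206/3 - 59*(-4 + (5 + 3))²/2 = 206/3 - 59*(-4 + 8)²/2 = 206/3 - 59*4²/2 = 206/3 - 59*16/2 = 206/3 - 1*472 = 206/3 - 472 = -1210/3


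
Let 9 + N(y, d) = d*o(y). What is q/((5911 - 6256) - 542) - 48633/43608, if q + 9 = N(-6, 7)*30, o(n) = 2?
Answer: -16428733/12893432 ≈ -1.2742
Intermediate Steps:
N(y, d) = -9 + 2*d (N(y, d) = -9 + d*2 = -9 + 2*d)
q = 141 (q = -9 + (-9 + 2*7)*30 = -9 + (-9 + 14)*30 = -9 + 5*30 = -9 + 150 = 141)
q/((5911 - 6256) - 542) - 48633/43608 = 141/((5911 - 6256) - 542) - 48633/43608 = 141/(-345 - 542) - 48633*1/43608 = 141/(-887) - 16211/14536 = 141*(-1/887) - 16211/14536 = -141/887 - 16211/14536 = -16428733/12893432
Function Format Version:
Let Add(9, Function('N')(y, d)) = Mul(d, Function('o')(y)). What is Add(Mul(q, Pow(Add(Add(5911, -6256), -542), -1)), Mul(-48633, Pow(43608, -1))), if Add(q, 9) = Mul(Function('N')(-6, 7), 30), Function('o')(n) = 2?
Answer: Rational(-16428733, 12893432) ≈ -1.2742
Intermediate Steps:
Function('N')(y, d) = Add(-9, Mul(2, d)) (Function('N')(y, d) = Add(-9, Mul(d, 2)) = Add(-9, Mul(2, d)))
q = 141 (q = Add(-9, Mul(Add(-9, Mul(2, 7)), 30)) = Add(-9, Mul(Add(-9, 14), 30)) = Add(-9, Mul(5, 30)) = Add(-9, 150) = 141)
Add(Mul(q, Pow(Add(Add(5911, -6256), -542), -1)), Mul(-48633, Pow(43608, -1))) = Add(Mul(141, Pow(Add(Add(5911, -6256), -542), -1)), Mul(-48633, Pow(43608, -1))) = Add(Mul(141, Pow(Add(-345, -542), -1)), Mul(-48633, Rational(1, 43608))) = Add(Mul(141, Pow(-887, -1)), Rational(-16211, 14536)) = Add(Mul(141, Rational(-1, 887)), Rational(-16211, 14536)) = Add(Rational(-141, 887), Rational(-16211, 14536)) = Rational(-16428733, 12893432)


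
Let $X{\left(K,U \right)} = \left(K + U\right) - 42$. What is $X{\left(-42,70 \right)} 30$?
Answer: $-420$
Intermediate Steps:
$X{\left(K,U \right)} = -42 + K + U$
$X{\left(-42,70 \right)} 30 = \left(-42 - 42 + 70\right) 30 = \left(-14\right) 30 = -420$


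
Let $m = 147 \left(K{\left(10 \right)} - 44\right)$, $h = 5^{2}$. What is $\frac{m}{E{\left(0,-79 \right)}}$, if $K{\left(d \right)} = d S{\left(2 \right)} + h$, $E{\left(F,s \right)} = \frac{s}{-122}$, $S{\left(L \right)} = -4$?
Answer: $- \frac{1058106}{79} \approx -13394.0$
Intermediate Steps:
$h = 25$
$E{\left(F,s \right)} = - \frac{s}{122}$ ($E{\left(F,s \right)} = s \left(- \frac{1}{122}\right) = - \frac{s}{122}$)
$K{\left(d \right)} = 25 - 4 d$ ($K{\left(d \right)} = d \left(-4\right) + 25 = - 4 d + 25 = 25 - 4 d$)
$m = -8673$ ($m = 147 \left(\left(25 - 40\right) - 44\right) = 147 \left(-15 - 44\right) = 147 \left(-59\right) = -8673$)
$\frac{m}{E{\left(0,-79 \right)}} = - \frac{8673}{\left(- \frac{1}{122}\right) \left(-79\right)} = - \frac{8673}{\frac{79}{122}} = \left(-8673\right) \frac{122}{79} = - \frac{1058106}{79}$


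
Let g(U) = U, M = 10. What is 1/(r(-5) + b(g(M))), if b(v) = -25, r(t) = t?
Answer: -1/30 ≈ -0.033333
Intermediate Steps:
1/(r(-5) + b(g(M))) = 1/(-5 - 25) = 1/(-30) = -1/30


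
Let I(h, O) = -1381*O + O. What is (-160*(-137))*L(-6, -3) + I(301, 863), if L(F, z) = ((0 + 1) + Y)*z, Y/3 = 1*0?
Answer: -1256700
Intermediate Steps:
Y = 0 (Y = 3*(1*0) = 3*0 = 0)
L(F, z) = z (L(F, z) = ((0 + 1) + 0)*z = (1 + 0)*z = 1*z = z)
I(h, O) = -1380*O
(-160*(-137))*L(-6, -3) + I(301, 863) = -160*(-137)*(-3) - 1380*863 = 21920*(-3) - 1190940 = -65760 - 1190940 = -1256700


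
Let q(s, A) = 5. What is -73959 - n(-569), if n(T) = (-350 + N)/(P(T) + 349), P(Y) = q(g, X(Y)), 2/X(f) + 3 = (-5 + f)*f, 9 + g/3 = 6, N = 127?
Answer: -26181263/354 ≈ -73958.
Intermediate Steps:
g = -9 (g = -27 + 3*6 = -27 + 18 = -9)
X(f) = 2/(-3 + f*(-5 + f)) (X(f) = 2/(-3 + (-5 + f)*f) = 2/(-3 + f*(-5 + f)))
P(Y) = 5
n(T) = -223/354 (n(T) = (-350 + 127)/(5 + 349) = -223/354)
-73959 - n(-569) = -73959 - 1*(-223/354) = -73959 + 223/354 = -26181263/354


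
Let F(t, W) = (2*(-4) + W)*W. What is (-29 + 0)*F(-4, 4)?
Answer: 464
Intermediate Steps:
F(t, W) = W*(-8 + W) (F(t, W) = (-8 + W)*W = W*(-8 + W))
(-29 + 0)*F(-4, 4) = (-29 + 0)*(4*(-8 + 4)) = -116*(-4) = -29*(-16) = 464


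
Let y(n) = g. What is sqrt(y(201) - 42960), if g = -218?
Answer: I*sqrt(43178) ≈ 207.79*I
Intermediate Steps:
y(n) = -218
sqrt(y(201) - 42960) = sqrt(-218 - 42960) = sqrt(-43178) = I*sqrt(43178)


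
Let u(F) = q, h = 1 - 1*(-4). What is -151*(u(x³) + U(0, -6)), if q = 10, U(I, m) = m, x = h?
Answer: -604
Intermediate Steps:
h = 5 (h = 1 + 4 = 5)
x = 5
u(F) = 10
-151*(u(x³) + U(0, -6)) = -151*(10 - 6) = -151*4 = -604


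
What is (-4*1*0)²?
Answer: 0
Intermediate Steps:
(-4*1*0)² = (-4*0)² = 0² = 0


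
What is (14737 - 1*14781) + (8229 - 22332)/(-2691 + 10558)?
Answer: -360251/7867 ≈ -45.793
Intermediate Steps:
(14737 - 1*14781) + (8229 - 22332)/(-2691 + 10558) = (14737 - 14781) - 14103/7867 = -44 - 14103*1/7867 = -44 - 14103/7867 = -360251/7867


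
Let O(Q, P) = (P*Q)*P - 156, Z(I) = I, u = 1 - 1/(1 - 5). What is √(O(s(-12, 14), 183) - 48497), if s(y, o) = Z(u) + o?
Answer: √1848217/2 ≈ 679.75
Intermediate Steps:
u = 5/4 (u = 1 - 1/(-4) = 1 - 1*(-¼) = 1 + ¼ = 5/4 ≈ 1.2500)
s(y, o) = 5/4 + o
O(Q, P) = -156 + Q*P² (O(Q, P) = Q*P² - 156 = -156 + Q*P²)
√(O(s(-12, 14), 183) - 48497) = √((-156 + (5/4 + 14)*183²) - 48497) = √((-156 + (61/4)*33489) - 48497) = √((-156 + 2042829/4) - 48497) = √(2042205/4 - 48497) = √(1848217/4) = √1848217/2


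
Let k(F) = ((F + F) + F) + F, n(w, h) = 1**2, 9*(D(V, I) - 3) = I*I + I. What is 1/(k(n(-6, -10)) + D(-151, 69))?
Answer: 3/1631 ≈ 0.0018394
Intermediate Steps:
D(V, I) = 3 + I/9 + I**2/9 (D(V, I) = 3 + (I*I + I)/9 = 3 + (I**2 + I)/9 = 3 + (I + I**2)/9 = 3 + (I/9 + I**2/9) = 3 + I/9 + I**2/9)
n(w, h) = 1
k(F) = 4*F (k(F) = (2*F + F) + F = 3*F + F = 4*F)
1/(k(n(-6, -10)) + D(-151, 69)) = 1/(4*1 + (3 + (1/9)*69 + (1/9)*69**2)) = 1/(4 + (3 + 23/3 + (1/9)*4761)) = 1/(4 + (3 + 23/3 + 529)) = 1/(4 + 1619/3) = 1/(1631/3) = 3/1631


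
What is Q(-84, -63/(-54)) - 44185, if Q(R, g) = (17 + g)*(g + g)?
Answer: -794567/18 ≈ -44143.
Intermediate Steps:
Q(R, g) = 2*g*(17 + g) (Q(R, g) = (17 + g)*(2*g) = 2*g*(17 + g))
Q(-84, -63/(-54)) - 44185 = 2*(-63/(-54))*(17 - 63/(-54)) - 44185 = 2*(-63*(-1/54))*(17 - 63*(-1/54)) - 44185 = 2*(7/6)*(17 + 7/6) - 44185 = 2*(7/6)*(109/6) - 44185 = 763/18 - 44185 = -794567/18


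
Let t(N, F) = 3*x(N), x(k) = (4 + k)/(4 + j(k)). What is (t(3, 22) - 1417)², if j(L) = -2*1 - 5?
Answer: 2027776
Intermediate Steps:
j(L) = -7 (j(L) = -2 - 5 = -7)
x(k) = -4/3 - k/3 (x(k) = (4 + k)/(4 - 7) = (4 + k)/(-3) = (4 + k)*(-⅓) = -4/3 - k/3)
t(N, F) = -4 - N (t(N, F) = 3*(-4/3 - N/3) = -4 - N)
(t(3, 22) - 1417)² = ((-4 - 1*3) - 1417)² = ((-4 - 3) - 1417)² = (-7 - 1417)² = (-1424)² = 2027776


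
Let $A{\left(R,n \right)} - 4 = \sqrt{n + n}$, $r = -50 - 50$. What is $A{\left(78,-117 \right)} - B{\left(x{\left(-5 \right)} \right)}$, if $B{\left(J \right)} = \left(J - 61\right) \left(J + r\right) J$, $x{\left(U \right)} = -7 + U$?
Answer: $98116 + 3 i \sqrt{26} \approx 98116.0 + 15.297 i$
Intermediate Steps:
$r = -100$
$A{\left(R,n \right)} = 4 + \sqrt{2} \sqrt{n}$ ($A{\left(R,n \right)} = 4 + \sqrt{n + n} = 4 + \sqrt{2 n} = 4 + \sqrt{2} \sqrt{n}$)
$B{\left(J \right)} = J \left(-100 + J\right) \left(-61 + J\right)$ ($B{\left(J \right)} = \left(J - 61\right) \left(J - 100\right) J = \left(-61 + J\right) \left(-100 + J\right) J = \left(-100 + J\right) \left(-61 + J\right) J = J \left(-100 + J\right) \left(-61 + J\right)$)
$A{\left(78,-117 \right)} - B{\left(x{\left(-5 \right)} \right)} = \left(4 + \sqrt{2} \sqrt{-117}\right) - \left(-7 - 5\right) \left(6100 + \left(-7 - 5\right)^{2} - 161 \left(-7 - 5\right)\right) = \left(4 + \sqrt{2} \cdot 3 i \sqrt{13}\right) - - 12 \left(6100 + \left(-12\right)^{2} - -1932\right) = \left(4 + 3 i \sqrt{26}\right) - - 12 \left(6100 + 144 + 1932\right) = \left(4 + 3 i \sqrt{26}\right) - \left(-12\right) 8176 = \left(4 + 3 i \sqrt{26}\right) - -98112 = \left(4 + 3 i \sqrt{26}\right) + 98112 = 98116 + 3 i \sqrt{26}$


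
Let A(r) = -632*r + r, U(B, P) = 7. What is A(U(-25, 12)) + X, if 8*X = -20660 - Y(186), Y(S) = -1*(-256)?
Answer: -14063/2 ≈ -7031.5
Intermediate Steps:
Y(S) = 256
A(r) = -631*r
X = -5229/2 (X = (-20660 - 1*256)/8 = (-20660 - 256)/8 = (⅛)*(-20916) = -5229/2 ≈ -2614.5)
A(U(-25, 12)) + X = -631*7 - 5229/2 = -4417 - 5229/2 = -14063/2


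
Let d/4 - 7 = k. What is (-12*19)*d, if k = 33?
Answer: -36480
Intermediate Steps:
d = 160 (d = 28 + 4*33 = 28 + 132 = 160)
(-12*19)*d = -12*19*160 = -228*160 = -36480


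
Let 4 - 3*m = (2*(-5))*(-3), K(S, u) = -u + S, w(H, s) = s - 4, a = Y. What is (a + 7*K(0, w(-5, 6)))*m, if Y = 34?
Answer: -520/3 ≈ -173.33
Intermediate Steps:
a = 34
w(H, s) = -4 + s
K(S, u) = S - u
m = -26/3 (m = 4/3 - 2*(-5)*(-3)/3 = 4/3 - (-10)*(-3)/3 = 4/3 - 1/3*30 = 4/3 - 10 = -26/3 ≈ -8.6667)
(a + 7*K(0, w(-5, 6)))*m = (34 + 7*(0 - (-4 + 6)))*(-26/3) = (34 + 7*(0 - 1*2))*(-26/3) = (34 + 7*(0 - 2))*(-26/3) = (34 + 7*(-2))*(-26/3) = (34 - 14)*(-26/3) = 20*(-26/3) = -520/3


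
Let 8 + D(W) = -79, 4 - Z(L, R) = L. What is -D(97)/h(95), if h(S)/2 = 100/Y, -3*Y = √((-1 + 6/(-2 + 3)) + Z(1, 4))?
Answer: -29*√2/100 ≈ -0.41012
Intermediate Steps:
Z(L, R) = 4 - L
D(W) = -87 (D(W) = -8 - 79 = -87)
Y = -2*√2/3 (Y = -√((-1 + 6/(-2 + 3)) + (4 - 1*1))/3 = -√((-1 + 6/1) + (4 - 1))/3 = -√((-1 + 6*1) + 3)/3 = -√((-1 + 6) + 3)/3 = -√(5 + 3)/3 = -2*√2/3 ≈ -0.94281)
h(S) = -150*√2 (h(S) = 2*(100/((-2*√2/3))) = 2*(100*(-3*√2/4)) = 2*(-75*√2) = -150*√2)
-D(97)/h(95) = -(-87)/((-150*√2)) = -(-87)*(-√2/300) = -29*√2/100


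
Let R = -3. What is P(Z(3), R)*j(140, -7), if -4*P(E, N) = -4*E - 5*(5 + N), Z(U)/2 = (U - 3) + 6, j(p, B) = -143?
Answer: -4147/2 ≈ -2073.5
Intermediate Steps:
Z(U) = 6 + 2*U (Z(U) = 2*((U - 3) + 6) = 2*((-3 + U) + 6) = 2*(3 + U) = 6 + 2*U)
P(E, N) = 25/4 + E + 5*N/4 (P(E, N) = -(-4*E - 5*(5 + N))/4 = -(-4*E + (-25 - 5*N))/4 = -(-25 - 5*N - 4*E)/4 = 25/4 + E + 5*N/4)
P(Z(3), R)*j(140, -7) = (25/4 + (6 + 2*3) + (5/4)*(-3))*(-143) = (25/4 + (6 + 6) - 15/4)*(-143) = (25/4 + 12 - 15/4)*(-143) = (29/2)*(-143) = -4147/2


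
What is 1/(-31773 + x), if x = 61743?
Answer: 1/29970 ≈ 3.3367e-5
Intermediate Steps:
1/(-31773 + x) = 1/(-31773 + 61743) = 1/29970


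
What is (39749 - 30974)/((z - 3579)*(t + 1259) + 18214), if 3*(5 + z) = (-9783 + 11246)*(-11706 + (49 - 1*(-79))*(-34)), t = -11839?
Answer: 26325/248668206122 ≈ 1.0586e-7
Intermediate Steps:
z = -23492869/3 (z = -5 + ((-9783 + 11246)*(-11706 + (49 - 1*(-79))*(-34)))/3 = -5 + (1463*(-11706 + (49 + 79)*(-34)))/3 = -5 + (1463*(-11706 + 128*(-34)))/3 = -5 + (1463*(-11706 - 4352))/3 = -5 + (1463*(-16058))/3 = -5 + (⅓)*(-23492854) = -5 - 23492854/3 = -23492869/3 ≈ -7.8310e+6)
(39749 - 30974)/((z - 3579)*(t + 1259) + 18214) = (39749 - 30974)/((-23492869/3 - 3579)*(-11839 + 1259) + 18214) = 8775/(-23503606/3*(-10580) + 18214) = 8775/(248668151480/3 + 18214) = 8775/(248668206122/3) = 8775*(3/248668206122) = 26325/248668206122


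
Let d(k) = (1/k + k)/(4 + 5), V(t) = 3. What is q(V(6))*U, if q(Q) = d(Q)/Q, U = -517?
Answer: -5170/81 ≈ -63.827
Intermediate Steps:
d(k) = k/9 + 1/(9*k) (d(k) = (1/k + k)/9 = (k + 1/k)*(⅑) = k/9 + 1/(9*k))
q(Q) = (1 + Q²)/(9*Q²) (q(Q) = ((1 + Q²)/(9*Q))/Q = (1 + Q²)/(9*Q²))
q(V(6))*U = ((⅑)*(1 + 3²)/3²)*(-517) = ((⅑)*(⅑)*(1 + 9))*(-517) = ((⅑)*(⅑)*10)*(-517) = (10/81)*(-517) = -5170/81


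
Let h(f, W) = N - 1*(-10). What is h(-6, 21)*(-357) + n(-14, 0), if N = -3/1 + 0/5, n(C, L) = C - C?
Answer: -2499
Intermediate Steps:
n(C, L) = 0
N = -3 (N = -3*1 + 0*(1/5) = -3 + 0 = -3)
h(f, W) = 7 (h(f, W) = -3 - 1*(-10) = -3 + 10 = 7)
h(-6, 21)*(-357) + n(-14, 0) = 7*(-357) + 0 = -2499 + 0 = -2499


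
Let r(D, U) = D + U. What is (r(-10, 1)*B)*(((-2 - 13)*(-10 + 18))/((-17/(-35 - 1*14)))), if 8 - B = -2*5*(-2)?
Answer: -635040/17 ≈ -37355.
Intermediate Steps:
B = -12 (B = 8 - (-2*5)*(-2) = 8 - (-10)*(-2) = 8 - 1*20 = 8 - 20 = -12)
(r(-10, 1)*B)*(((-2 - 13)*(-10 + 18))/((-17/(-35 - 1*14)))) = ((-10 + 1)*(-12))*(((-2 - 13)*(-10 + 18))/((-17/(-35 - 1*14)))) = (-9*(-12))*((-15*8)/((-17/(-35 - 14)))) = 108*(-120/((-17/(-49)))) = 108*(-120/((-17*(-1/49)))) = 108*(-120/17/49) = 108*(-120*49/17) = 108*(-5880/17) = -635040/17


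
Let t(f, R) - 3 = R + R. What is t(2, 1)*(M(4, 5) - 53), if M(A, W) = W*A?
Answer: -165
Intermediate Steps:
M(A, W) = A*W
t(f, R) = 3 + 2*R (t(f, R) = 3 + (R + R) = 3 + 2*R)
t(2, 1)*(M(4, 5) - 53) = (3 + 2*1)*(4*5 - 53) = (3 + 2)*(20 - 53) = 5*(-33) = -165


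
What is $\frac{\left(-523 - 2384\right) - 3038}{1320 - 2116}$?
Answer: $\frac{5945}{796} \approx 7.4686$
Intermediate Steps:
$\frac{\left(-523 - 2384\right) - 3038}{1320 - 2116} = \frac{-2907 - 3038}{-796} = \left(-5945\right) \left(- \frac{1}{796}\right) = \frac{5945}{796}$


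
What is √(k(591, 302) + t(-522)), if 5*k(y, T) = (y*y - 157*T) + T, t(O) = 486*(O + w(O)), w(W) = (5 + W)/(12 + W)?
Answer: I*√55709238/17 ≈ 439.05*I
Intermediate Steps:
w(W) = (5 + W)/(12 + W)
t(O) = 486*O + 486*(5 + O)/(12 + O) (t(O) = 486*(O + (5 + O)/(12 + O)) = 486*O + 486*(5 + O)/(12 + O))
k(y, T) = -156*T/5 + y²/5 (k(y, T) = ((y*y - 157*T) + T)/5 = ((y² - 157*T) + T)/5 = (y² - 156*T)/5 = -156*T/5 + y²/5)
√(k(591, 302) + t(-522)) = √((-156/5*302 + (⅕)*591²) + 486*(5 + (-522)² + 13*(-522))/(12 - 522)) = √((-47112/5 + (⅕)*349281) + 486*(5 + 272484 - 6786)/(-510)) = √((-47112/5 + 349281/5) + 486*(-1/510)*265703) = √(302169/5 - 21521943/85) = √(-3277014/17) = I*√55709238/17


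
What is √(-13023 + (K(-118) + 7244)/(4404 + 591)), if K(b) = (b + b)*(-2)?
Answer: I*√4010933755/555 ≈ 114.11*I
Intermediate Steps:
K(b) = -4*b (K(b) = (2*b)*(-2) = -4*b)
√(-13023 + (K(-118) + 7244)/(4404 + 591)) = √(-13023 + (-4*(-118) + 7244)/(4404 + 591)) = √(-13023 + (472 + 7244)/4995) = √(-13023 + 7716*(1/4995)) = √(-13023 + 2572/1665) = √(-21680723/1665) = I*√4010933755/555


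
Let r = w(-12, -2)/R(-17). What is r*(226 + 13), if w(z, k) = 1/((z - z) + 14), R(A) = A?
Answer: -239/238 ≈ -1.0042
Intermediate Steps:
w(z, k) = 1/14 (w(z, k) = 1/(0 + 14) = 1/14)
r = -1/238 (r = (1/14)/(-17) = (1/14)*(-1/17) = -1/238 ≈ -0.0042017)
r*(226 + 13) = -(226 + 13)/238 = -1/238*239 = -239/238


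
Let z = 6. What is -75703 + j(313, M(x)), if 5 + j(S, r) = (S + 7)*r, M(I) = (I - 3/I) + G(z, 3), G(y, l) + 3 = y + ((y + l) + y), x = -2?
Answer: -70108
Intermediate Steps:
G(y, l) = -3 + l + 3*y (G(y, l) = -3 + (y + ((y + l) + y)) = -3 + (y + ((l + y) + y)) = -3 + (y + (l + 2*y)) = -3 + (l + 3*y) = -3 + l + 3*y)
M(I) = 18 + I - 3/I (M(I) = (I - 3/I) + (-3 + 3 + 3*6) = (I - 3/I) + (-3 + 3 + 18) = (I - 3/I) + 18 = 18 + I - 3/I)
j(S, r) = -5 + r*(7 + S) (j(S, r) = -5 + (S + 7)*r = -5 + (7 + S)*r = -5 + r*(7 + S))
-75703 + j(313, M(x)) = -75703 + (-5 + 7*(18 - 2 - 3/(-2)) + 313*(18 - 2 - 3/(-2))) = -75703 + (-5 + 7*(18 - 2 - 3*(-½)) + 313*(18 - 2 - 3*(-½))) = -75703 + (-5 + 7*(18 - 2 + 3/2) + 313*(18 - 2 + 3/2)) = -75703 + (-5 + 7*(35/2) + 313*(35/2)) = -75703 + (-5 + 245/2 + 10955/2) = -75703 + 5595 = -70108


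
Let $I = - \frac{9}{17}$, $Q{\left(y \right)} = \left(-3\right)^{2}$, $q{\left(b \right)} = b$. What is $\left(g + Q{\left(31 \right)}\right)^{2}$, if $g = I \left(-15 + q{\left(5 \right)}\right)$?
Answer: $\frac{59049}{289} \approx 204.32$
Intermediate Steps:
$Q{\left(y \right)} = 9$
$I = - \frac{9}{17}$ ($I = \left(-9\right) \frac{1}{17} = - \frac{9}{17} \approx -0.52941$)
$g = \frac{90}{17}$ ($g = - \frac{9 \left(-15 + 5\right)}{17} = \left(- \frac{9}{17}\right) \left(-10\right) = \frac{90}{17} \approx 5.2941$)
$\left(g + Q{\left(31 \right)}\right)^{2} = \left(\frac{90}{17} + 9\right)^{2} = \left(\frac{243}{17}\right)^{2} = \frac{59049}{289}$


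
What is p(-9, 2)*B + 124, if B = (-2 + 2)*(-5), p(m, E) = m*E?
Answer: 124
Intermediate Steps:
p(m, E) = E*m
B = 0 (B = 0*(-5) = 0)
p(-9, 2)*B + 124 = (2*(-9))*0 + 124 = -18*0 + 124 = 0 + 124 = 124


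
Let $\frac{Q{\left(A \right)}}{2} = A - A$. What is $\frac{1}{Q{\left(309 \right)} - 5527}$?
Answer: $- \frac{1}{5527} \approx -0.00018093$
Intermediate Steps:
$Q{\left(A \right)} = 0$ ($Q{\left(A \right)} = 2 \left(A - A\right) = 2 \cdot 0 = 0$)
$\frac{1}{Q{\left(309 \right)} - 5527} = \frac{1}{0 - 5527} = \frac{1}{-5527} = - \frac{1}{5527}$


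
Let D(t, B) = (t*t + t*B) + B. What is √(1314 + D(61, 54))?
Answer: √8383 ≈ 91.559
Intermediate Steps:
D(t, B) = B + t² + B*t (D(t, B) = (t² + B*t) + B = B + t² + B*t)
√(1314 + D(61, 54)) = √(1314 + (54 + 61² + 54*61)) = √(1314 + (54 + 3721 + 3294)) = √(1314 + 7069) = √8383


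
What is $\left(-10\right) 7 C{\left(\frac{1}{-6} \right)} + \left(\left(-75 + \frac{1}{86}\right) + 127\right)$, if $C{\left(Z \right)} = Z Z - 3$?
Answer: $\frac{100646}{387} \approx 260.07$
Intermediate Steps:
$C{\left(Z \right)} = -3 + Z^{2}$ ($C{\left(Z \right)} = Z^{2} - 3 = -3 + Z^{2}$)
$\left(-10\right) 7 C{\left(\frac{1}{-6} \right)} + \left(\left(-75 + \frac{1}{86}\right) + 127\right) = \left(-10\right) 7 \left(-3 + \left(\frac{1}{-6}\right)^{2}\right) + \left(\left(-75 + \frac{1}{86}\right) + 127\right) = - 70 \left(-3 + \left(- \frac{1}{6}\right)^{2}\right) + \left(\left(-75 + \frac{1}{86}\right) + 127\right) = - 70 \left(-3 + \frac{1}{36}\right) + \left(- \frac{6449}{86} + 127\right) = \left(-70\right) \left(- \frac{107}{36}\right) + \frac{4473}{86} = \frac{3745}{18} + \frac{4473}{86} = \frac{100646}{387}$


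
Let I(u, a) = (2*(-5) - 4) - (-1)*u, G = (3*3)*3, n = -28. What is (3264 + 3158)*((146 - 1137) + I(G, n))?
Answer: -6280716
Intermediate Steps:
G = 27 (G = 9*3 = 27)
I(u, a) = -14 + u (I(u, a) = (-10 - 4) + u = -14 + u)
(3264 + 3158)*((146 - 1137) + I(G, n)) = (3264 + 3158)*((146 - 1137) + (-14 + 27)) = 6422*(-991 + 13) = 6422*(-978) = -6280716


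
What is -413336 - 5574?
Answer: -418910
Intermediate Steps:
-413336 - 5574 = -418910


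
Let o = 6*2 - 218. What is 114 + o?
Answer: -92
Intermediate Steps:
o = -206 (o = 12 - 218 = -206)
114 + o = 114 - 206 = -92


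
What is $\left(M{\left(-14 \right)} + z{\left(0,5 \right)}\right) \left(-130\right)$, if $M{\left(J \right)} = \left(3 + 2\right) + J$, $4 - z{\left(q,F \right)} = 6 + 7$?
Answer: $2340$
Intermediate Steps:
$z{\left(q,F \right)} = -9$ ($z{\left(q,F \right)} = 4 - \left(6 + 7\right) = 4 - 13 = -9$)
$M{\left(J \right)} = 5 + J$
$\left(M{\left(-14 \right)} + z{\left(0,5 \right)}\right) \left(-130\right) = \left(\left(5 - 14\right) - 9\right) \left(-130\right) = \left(-9 - 9\right) \left(-130\right) = \left(-18\right) \left(-130\right) = 2340$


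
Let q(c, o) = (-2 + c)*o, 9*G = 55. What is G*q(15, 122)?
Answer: 87230/9 ≈ 9692.2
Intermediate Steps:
G = 55/9 (G = (⅑)*55 = 55/9 ≈ 6.1111)
q(c, o) = o*(-2 + c)
G*q(15, 122) = 55*(122*(-2 + 15))/9 = 55*(122*13)/9 = (55/9)*1586 = 87230/9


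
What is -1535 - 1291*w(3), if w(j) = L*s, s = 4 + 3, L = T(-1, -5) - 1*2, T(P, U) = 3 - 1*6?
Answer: 43650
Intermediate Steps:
T(P, U) = -3 (T(P, U) = 3 - 6 = -3)
L = -5 (L = -3 - 1*2 = -3 - 2 = -5)
s = 7
w(j) = -35 (w(j) = -5*7 = -35)
-1535 - 1291*w(3) = -1535 - 1291*(-35) = -1535 + 45185 = 43650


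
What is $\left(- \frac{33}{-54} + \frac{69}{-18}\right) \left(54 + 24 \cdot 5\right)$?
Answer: $- \frac{1682}{3} \approx -560.67$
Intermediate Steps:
$\left(- \frac{33}{-54} + \frac{69}{-18}\right) \left(54 + 24 \cdot 5\right) = \left(\left(-33\right) \left(- \frac{1}{54}\right) + 69 \left(- \frac{1}{18}\right)\right) \left(54 + 120\right) = \left(\frac{11}{18} - \frac{23}{6}\right) 174 = \left(- \frac{29}{9}\right) 174 = - \frac{1682}{3}$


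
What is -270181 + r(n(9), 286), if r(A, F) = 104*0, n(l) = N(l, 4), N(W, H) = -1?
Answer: -270181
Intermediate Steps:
n(l) = -1
r(A, F) = 0
-270181 + r(n(9), 286) = -270181 + 0 = -270181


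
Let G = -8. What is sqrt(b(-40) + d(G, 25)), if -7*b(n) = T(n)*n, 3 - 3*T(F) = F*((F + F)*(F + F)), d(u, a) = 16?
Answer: 2*sqrt(53762394)/21 ≈ 698.31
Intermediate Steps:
T(F) = 1 - 4*F**3/3 (T(F) = 1 - F*(F + F)*(F + F)/3 = 1 - F*(2*F)*(2*F)/3 = 1 - F*4*F**2/3 = 1 - 4*F**3/3)
b(n) = -n*(1 - 4*n**3/3)/7 (b(n) = -(1 - 4*n**3/3)*n/7 = -n*(1 - 4*n**3/3)/7)
sqrt(b(-40) + d(G, 25)) = sqrt((1/21)*(-40)*(-3 + 4*(-40)**3) + 16) = sqrt((1/21)*(-40)*(-3 + 4*(-64000)) + 16) = sqrt((1/21)*(-40)*(-3 - 256000) + 16) = sqrt((1/21)*(-40)*(-256003) + 16) = sqrt(10240120/21 + 16) = sqrt(10240456/21) = 2*sqrt(53762394)/21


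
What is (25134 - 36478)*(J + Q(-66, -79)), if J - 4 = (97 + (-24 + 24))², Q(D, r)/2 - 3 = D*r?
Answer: -225144368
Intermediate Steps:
Q(D, r) = 6 + 2*D*r (Q(D, r) = 6 + 2*(D*r) = 6 + 2*D*r)
J = 9413 (J = 4 + (97 + (-24 + 24))² = 4 + (97 + 0)² = 4 + 97² = 4 + 9409 = 9413)
(25134 - 36478)*(J + Q(-66, -79)) = (25134 - 36478)*(9413 + (6 + 2*(-66)*(-79))) = -11344*(9413 + (6 + 10428)) = -11344*(9413 + 10434) = -11344*19847 = -225144368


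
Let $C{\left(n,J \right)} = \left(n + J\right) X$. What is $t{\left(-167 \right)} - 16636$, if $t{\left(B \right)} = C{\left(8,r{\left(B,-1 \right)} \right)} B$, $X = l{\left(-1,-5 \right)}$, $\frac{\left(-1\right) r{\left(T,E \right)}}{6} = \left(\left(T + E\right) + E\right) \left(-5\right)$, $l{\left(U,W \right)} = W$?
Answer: $-4243406$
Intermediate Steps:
$r{\left(T,E \right)} = 30 T + 60 E$ ($r{\left(T,E \right)} = - 6 \left(\left(T + E\right) + E\right) \left(-5\right) = - 6 \left(\left(E + T\right) + E\right) \left(-5\right) = - 6 \left(T + 2 E\right) \left(-5\right) = - 6 \left(- 10 E - 5 T\right) = 30 T + 60 E$)
$X = -5$
$C{\left(n,J \right)} = - 5 J - 5 n$ ($C{\left(n,J \right)} = \left(n + J\right) \left(-5\right) = \left(J + n\right) \left(-5\right) = - 5 J - 5 n$)
$t{\left(B \right)} = B \left(260 - 150 B\right)$ ($t{\left(B \right)} = \left(- 5 \left(30 B + 60 \left(-1\right)\right) - 40\right) B = \left(- 5 \left(30 B - 60\right) - 40\right) B = \left(- 5 \left(-60 + 30 B\right) - 40\right) B = \left(\left(300 - 150 B\right) - 40\right) B = \left(260 - 150 B\right) B = B \left(260 - 150 B\right)$)
$t{\left(-167 \right)} - 16636 = 10 \left(-167\right) \left(26 - -2505\right) - 16636 = 10 \left(-167\right) \left(26 + 2505\right) - 16636 = 10 \left(-167\right) 2531 - 16636 = -4226770 - 16636 = -4243406$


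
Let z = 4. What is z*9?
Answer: 36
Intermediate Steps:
z*9 = 4*9 = 36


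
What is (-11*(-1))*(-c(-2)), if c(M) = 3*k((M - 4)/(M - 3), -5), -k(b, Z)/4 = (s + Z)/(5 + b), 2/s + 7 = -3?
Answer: -3432/31 ≈ -110.71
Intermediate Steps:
s = -⅕ (s = 2/(-7 - 3) = 2/(-10) = 2*(-⅒) = -⅕ ≈ -0.20000)
k(b, Z) = -4*(-⅕ + Z)/(5 + b)
c(M) = 312/(5*(5 + (-4 + M)/(-3 + M))) (c(M) = 3*(4*(1 - 5*(-5))/(5*(5 + (M - 4)/(M - 3)))) = 3*(4*(1 + 25)/(5*(5 + (-4 + M)/(-3 + M)))) = 3*((⅘)*26/(5 + (-4 + M)/(-3 + M))) = 3*(104/(5*(5 + (-4 + M)/(-3 + M)))) = 312/(5*(5 + (-4 + M)/(-3 + M))))
(-11*(-1))*(-c(-2)) = (-11*(-1))*(-312*(-3 - 2)/(5*(-19 + 6*(-2)))) = 11*(-312*(-5)/(5*(-19 - 12))) = 11*(-312*(-5)/(5*(-31))) = 11*(-312*(-1)*(-5)/(5*31)) = 11*(-1*312/31) = 11*(-312/31) = -3432/31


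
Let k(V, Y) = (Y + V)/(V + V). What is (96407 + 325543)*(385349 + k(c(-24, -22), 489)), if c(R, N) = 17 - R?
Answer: 6666630249300/41 ≈ 1.6260e+11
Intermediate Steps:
k(V, Y) = (V + Y)/(2*V) (k(V, Y) = (V + Y)/((2*V)) = (V + Y)*(1/(2*V)) = (V + Y)/(2*V))
(96407 + 325543)*(385349 + k(c(-24, -22), 489)) = (96407 + 325543)*(385349 + ((17 - 1*(-24)) + 489)/(2*(17 - 1*(-24)))) = 421950*(385349 + ((17 + 24) + 489)/(2*(17 + 24))) = 421950*(385349 + (½)*(41 + 489)/41) = 421950*(385349 + (½)*(1/41)*530) = 421950*(385349 + 265/41) = 421950*(15799574/41) = 6666630249300/41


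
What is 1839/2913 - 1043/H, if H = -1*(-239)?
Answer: -866246/232069 ≈ -3.7327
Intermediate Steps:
H = 239
1839/2913 - 1043/H = 1839/2913 - 1043/239 = 1839*(1/2913) - 1043*1/239 = 613/971 - 1043/239 = -866246/232069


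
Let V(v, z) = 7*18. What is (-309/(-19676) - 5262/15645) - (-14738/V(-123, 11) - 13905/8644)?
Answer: 8428581274058/71273875095 ≈ 118.26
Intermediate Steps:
V(v, z) = 126
(-309/(-19676) - 5262/15645) - (-14738/V(-123, 11) - 13905/8644) = (-309/(-19676) - 5262/15645) - (-14738/126 - 13905/8644) = (-309*(-1/19676) - 5262*1/15645) - (-14738*1/126 - 13905*1/8644) = (309/19676 - 1754/5215) - (-7369/63 - 13905/8644) = -32900269/102610340 - 1*(-64573651/544572) = -32900269/102610340 + 64573651/544572 = 8428581274058/71273875095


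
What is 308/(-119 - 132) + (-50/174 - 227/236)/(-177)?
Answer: -1112884613/912175164 ≈ -1.2200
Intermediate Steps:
308/(-119 - 132) + (-50/174 - 227/236)/(-177) = 308/(-251) + (-50*1/174 - 227*1/236)*(-1/177) = 308*(-1/251) + (-25/87 - 227/236)*(-1/177) = -308/251 - 25649/20532*(-1/177) = -308/251 + 25649/3634164 = -1112884613/912175164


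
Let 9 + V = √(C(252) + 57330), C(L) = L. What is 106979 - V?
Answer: 106988 - 3*√6398 ≈ 1.0675e+5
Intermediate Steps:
V = -9 + 3*√6398 (V = -9 + √(252 + 57330) = -9 + √57582 = -9 + 3*√6398 ≈ 230.96)
106979 - V = 106979 - (-9 + 3*√6398) = 106979 + (9 - 3*√6398) = 106988 - 3*√6398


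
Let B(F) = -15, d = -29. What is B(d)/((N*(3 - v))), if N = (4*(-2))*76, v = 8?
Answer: -3/608 ≈ -0.0049342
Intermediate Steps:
N = -608 (N = -8*76 = -608)
B(d)/((N*(3 - v))) = -15*(-1/(608*(3 - 1*8))) = -15*(-1/(608*(3 - 8))) = -15/((-608*(-5))) = -15/3040 = -15*1/3040 = -3/608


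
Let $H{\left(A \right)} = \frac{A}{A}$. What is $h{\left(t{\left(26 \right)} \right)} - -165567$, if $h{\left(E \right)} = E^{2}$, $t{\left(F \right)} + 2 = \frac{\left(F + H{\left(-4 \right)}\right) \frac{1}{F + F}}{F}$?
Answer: $\frac{302647747897}{1827904} \approx 1.6557 \cdot 10^{5}$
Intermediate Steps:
$H{\left(A \right)} = 1$
$t{\left(F \right)} = -2 + \frac{1 + F}{2 F^{2}}$ ($t{\left(F \right)} = -2 + \frac{\left(F + 1\right) \frac{1}{F + F}}{F} = -2 + \frac{\left(1 + F\right) \frac{1}{2 F}}{F} = -2 + \frac{\frac{1}{2} \frac{1}{F} \left(1 + F\right)}{F} = -2 + \frac{1 + F}{2 F^{2}}$)
$h{\left(t{\left(26 \right)} \right)} - -165567 = \left(\frac{1 + 26 - 4 \cdot 26^{2}}{2 \cdot 676}\right)^{2} - -165567 = \left(\frac{1}{2} \cdot \frac{1}{676} \left(1 + 26 - 2704\right)\right)^{2} + 165567 = \left(\frac{1}{2} \cdot \frac{1}{676} \left(-2677\right)\right)^{2} + 165567 = \left(- \frac{2677}{1352}\right)^{2} + 165567 = \frac{7166329}{1827904} + 165567 = \frac{302647747897}{1827904}$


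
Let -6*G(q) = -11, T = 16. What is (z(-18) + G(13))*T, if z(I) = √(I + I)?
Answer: 88/3 + 96*I ≈ 29.333 + 96.0*I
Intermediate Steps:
G(q) = 11/6 (G(q) = -⅙*(-11) = 11/6)
z(I) = √2*√I (z(I) = √(2*I) = √2*√I)
(z(-18) + G(13))*T = (√2*√(-18) + 11/6)*16 = (√2*(3*I*√2) + 11/6)*16 = (6*I + 11/6)*16 = (11/6 + 6*I)*16 = 88/3 + 96*I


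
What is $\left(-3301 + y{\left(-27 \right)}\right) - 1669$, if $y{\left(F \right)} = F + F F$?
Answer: $-4268$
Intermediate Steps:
$y{\left(F \right)} = F + F^{2}$
$\left(-3301 + y{\left(-27 \right)}\right) - 1669 = \left(-3301 - 27 \left(1 - 27\right)\right) - 1669 = \left(-3301 - -702\right) - 1669 = \left(-3301 + 702\right) - 1669 = -2599 - 1669 = -4268$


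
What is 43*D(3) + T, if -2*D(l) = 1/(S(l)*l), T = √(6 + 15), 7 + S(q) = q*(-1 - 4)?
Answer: 43/132 + √21 ≈ 4.9083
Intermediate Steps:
S(q) = -7 - 5*q (S(q) = -7 + q*(-1 - 4) = -7 + q*(-5) = -7 - 5*q)
T = √21 ≈ 4.5826
D(l) = -1/(2*l*(-7 - 5*l)) (D(l) = -1/(2*(-7 - 5*l)*l) = -1/(2*l*(-7 - 5*l)))
43*D(3) + T = 43*((½)/(3*(7 + 5*3))) + √21 = 43*((½)*(⅓)/(7 + 15)) + √21 = 43*((½)*(⅓)/22) + √21 = 43*((½)*(⅓)*(1/22)) + √21 = 43*(1/132) + √21 = 43/132 + √21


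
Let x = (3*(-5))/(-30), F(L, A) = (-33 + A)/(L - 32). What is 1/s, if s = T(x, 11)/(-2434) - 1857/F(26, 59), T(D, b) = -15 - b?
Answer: 15821/6780076 ≈ 0.0023335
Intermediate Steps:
F(L, A) = (-33 + A)/(-32 + L)
x = 1/2 (x = -15*(-1/30) = 1/2 ≈ 0.50000)
s = 6780076/15821 (s = (-15 - 1*11)/(-2434) - 1857*(-32 + 26)/(-33 + 59) = (-15 - 11)*(-1/2434) - 1857/(26/(-6)) = -26*(-1/2434) - 1857/((-1/6*26)) = 13/1217 - 1857/(-13/3) = 13/1217 - 1857*(-3/13) = 13/1217 + 5571/13 = 6780076/15821 ≈ 428.55)
1/s = 1/(6780076/15821) = 15821/6780076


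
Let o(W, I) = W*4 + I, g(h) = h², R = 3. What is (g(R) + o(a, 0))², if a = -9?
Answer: 729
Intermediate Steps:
o(W, I) = I + 4*W (o(W, I) = 4*W + I = I + 4*W)
(g(R) + o(a, 0))² = (3² + (0 + 4*(-9)))² = (9 + (0 - 36))² = (9 - 36)² = (-27)² = 729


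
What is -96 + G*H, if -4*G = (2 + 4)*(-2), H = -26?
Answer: -174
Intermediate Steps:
G = 3 (G = -(2 + 4)*(-2)/4 = -3*(-2)/2 = -1/4*(-12) = 3)
-96 + G*H = -96 + 3*(-26) = -96 - 78 = -174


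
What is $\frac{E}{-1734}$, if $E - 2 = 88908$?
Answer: $- \frac{2615}{51} \approx -51.275$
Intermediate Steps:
$E = 88910$ ($E = 2 + 88908 = 88910$)
$\frac{E}{-1734} = \frac{88910}{-1734} = 88910 \left(- \frac{1}{1734}\right) = - \frac{2615}{51}$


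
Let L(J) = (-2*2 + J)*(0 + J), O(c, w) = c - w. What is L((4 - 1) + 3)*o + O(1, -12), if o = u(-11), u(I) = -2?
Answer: -11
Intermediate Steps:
o = -2
L(J) = J*(-4 + J) (L(J) = (-4 + J)*J = J*(-4 + J))
L((4 - 1) + 3)*o + O(1, -12) = (((4 - 1) + 3)*(-4 + ((4 - 1) + 3)))*(-2) + (1 - 1*(-12)) = ((3 + 3)*(-4 + (3 + 3)))*(-2) + (1 + 12) = (6*(-4 + 6))*(-2) + 13 = (6*2)*(-2) + 13 = 12*(-2) + 13 = -24 + 13 = -11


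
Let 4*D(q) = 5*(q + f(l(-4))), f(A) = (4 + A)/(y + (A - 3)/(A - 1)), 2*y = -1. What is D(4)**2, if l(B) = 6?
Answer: 16900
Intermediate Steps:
y = -1/2 (y = (1/2)*(-1) = -1/2 ≈ -0.50000)
f(A) = (4 + A)/(-1/2 + (-3 + A)/(-1 + A)) (f(A) = (4 + A)/(-1/2 + (A - 3)/(A - 1)) = (4 + A)/(-1/2 + (-3 + A)/(-1 + A)))
D(q) = 125 + 5*q/4 (D(q) = (5*(q + 2*(-4 + 6**2 + 3*6)/(-5 + 6)))/4 = (5*(q + 2*(-4 + 36 + 18)/1))/4 = (5*(q + 2*1*50))/4 = (5*(q + 100))/4 = (5*(100 + q))/4 = (500 + 5*q)/4 = 125 + 5*q/4)
D(4)**2 = (125 + (5/4)*4)**2 = (125 + 5)**2 = 130**2 = 16900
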